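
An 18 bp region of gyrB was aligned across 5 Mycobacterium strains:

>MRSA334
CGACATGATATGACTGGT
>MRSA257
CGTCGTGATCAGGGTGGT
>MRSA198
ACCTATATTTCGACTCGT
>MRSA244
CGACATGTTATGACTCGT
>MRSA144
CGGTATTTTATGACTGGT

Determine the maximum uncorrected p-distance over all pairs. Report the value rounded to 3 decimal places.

0.667

Pairwise Hamming distances:
  MRSA334 vs MRSA257: 6
  MRSA334 vs MRSA198: 9
  MRSA334 vs MRSA244: 2
  MRSA334 vs MRSA144: 4
  MRSA257 vs MRSA198: 12
  MRSA257 vs MRSA244: 8
  MRSA257 vs MRSA144: 9
  MRSA198 vs MRSA244: 7
  MRSA198 vs MRSA144: 7
  MRSA244 vs MRSA144: 4
The largest is 12 mismatches, between MRSA257 and MRSA198; p = 12/18 = 0.667.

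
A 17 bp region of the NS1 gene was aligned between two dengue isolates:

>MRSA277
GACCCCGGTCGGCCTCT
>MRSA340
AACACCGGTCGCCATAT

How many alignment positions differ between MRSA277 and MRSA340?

5

Mismatches occur at site 1 (G/A), site 4 (C/A), site 12 (G/C), site 14 (C/A), site 16 (C/A).
That gives 5 mismatches out of 17 aligned sites, so the Hamming distance is 5.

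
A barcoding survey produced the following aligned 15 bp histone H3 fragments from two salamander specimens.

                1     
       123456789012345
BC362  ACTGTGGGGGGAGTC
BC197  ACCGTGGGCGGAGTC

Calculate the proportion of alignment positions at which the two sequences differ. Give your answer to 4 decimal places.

Mismatches occur at site 3 (T→C), site 9 (G→C).
There are 2 differences over 15 sites, so p = 2/15 = 0.1333.

0.1333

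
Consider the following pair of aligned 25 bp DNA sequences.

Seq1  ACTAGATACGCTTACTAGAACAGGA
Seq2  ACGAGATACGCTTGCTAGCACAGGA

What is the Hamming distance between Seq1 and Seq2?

3

The sequences differ at positions 3 (T/G), 14 (A/G), 19 (A/C).
That gives 3 mismatches out of 25 aligned sites, so the Hamming distance is 3.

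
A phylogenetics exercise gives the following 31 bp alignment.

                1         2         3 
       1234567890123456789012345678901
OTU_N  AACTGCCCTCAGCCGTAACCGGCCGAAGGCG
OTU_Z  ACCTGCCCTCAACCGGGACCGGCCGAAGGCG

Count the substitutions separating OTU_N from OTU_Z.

Differing sites — 2:A/C; 12:G/A; 16:T/G; 17:A/G.
That gives 4 mismatches out of 31 aligned sites, so the Hamming distance is 4.

4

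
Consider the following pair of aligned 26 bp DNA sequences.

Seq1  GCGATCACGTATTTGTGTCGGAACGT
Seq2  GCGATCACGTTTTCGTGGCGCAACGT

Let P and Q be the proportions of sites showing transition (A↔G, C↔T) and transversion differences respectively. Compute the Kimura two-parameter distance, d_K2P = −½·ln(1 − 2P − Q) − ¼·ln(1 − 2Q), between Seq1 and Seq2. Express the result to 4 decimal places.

0.1724

Mismatches occur at site 11 (A/T, transversion), site 14 (T/C, transition), site 18 (T/G, transversion), site 21 (G/C, transversion).
Of the 4 differences, 1 transition and 3 transversions over 26 sites: P = 1/26 = 0.038462, Q = 3/26 = 0.115385.
d = −0.5·ln(0.807691) − 0.25·ln(0.769230) = −0.5·(-0.213576) − 0.25·(-0.262365) = 0.1724.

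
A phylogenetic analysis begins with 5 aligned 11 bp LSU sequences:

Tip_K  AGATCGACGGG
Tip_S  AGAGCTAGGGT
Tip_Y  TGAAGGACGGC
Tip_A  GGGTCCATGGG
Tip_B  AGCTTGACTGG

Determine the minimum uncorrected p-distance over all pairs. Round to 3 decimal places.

0.273

Pairwise Hamming distances:
  Tip_K vs Tip_S: 4
  Tip_K vs Tip_Y: 4
  Tip_K vs Tip_A: 4
  Tip_K vs Tip_B: 3
  Tip_S vs Tip_Y: 6
  Tip_S vs Tip_A: 6
  Tip_S vs Tip_B: 7
  Tip_Y vs Tip_A: 7
  Tip_Y vs Tip_B: 6
  Tip_A vs Tip_B: 6
The smallest is 3 mismatches, between Tip_K and Tip_B; p = 3/11 = 0.273.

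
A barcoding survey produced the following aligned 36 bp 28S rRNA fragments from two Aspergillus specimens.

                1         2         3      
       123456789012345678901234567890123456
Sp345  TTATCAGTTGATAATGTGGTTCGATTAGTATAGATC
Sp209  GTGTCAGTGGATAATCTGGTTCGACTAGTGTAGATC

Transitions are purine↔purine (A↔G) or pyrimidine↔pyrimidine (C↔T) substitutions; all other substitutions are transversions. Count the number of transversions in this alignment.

3

Differing sites — 1:T/G (Tv); 3:A/G (Ti); 9:T/G (Tv); 16:G/C (Tv); 25:T/C (Ti); 30:A/G (Ti).
Of the 6 differences, 3 transitions and 3 transversions, so the answer is 3.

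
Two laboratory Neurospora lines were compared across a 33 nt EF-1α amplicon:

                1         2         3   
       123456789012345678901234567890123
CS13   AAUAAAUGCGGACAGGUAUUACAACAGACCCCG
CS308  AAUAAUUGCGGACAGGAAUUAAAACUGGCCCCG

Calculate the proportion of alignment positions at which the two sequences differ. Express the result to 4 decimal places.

0.1515

Mismatches occur at site 6 (A→U), site 17 (U→A), site 22 (C→A), site 26 (A→U), site 28 (A→G).
There are 5 differences over 33 sites, so p = 5/33 = 0.1515.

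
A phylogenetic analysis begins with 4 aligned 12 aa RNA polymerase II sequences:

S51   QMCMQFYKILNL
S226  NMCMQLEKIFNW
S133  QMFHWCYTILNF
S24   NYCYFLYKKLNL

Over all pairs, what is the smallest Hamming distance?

Pairwise Hamming distances:
  S51 vs S226: 5
  S51 vs S133: 6
  S51 vs S24: 6
  S226 vs S133: 9
  S226 vs S24: 7
  S133 vs S24: 9
The smallest is 5, between S51 and S226.

5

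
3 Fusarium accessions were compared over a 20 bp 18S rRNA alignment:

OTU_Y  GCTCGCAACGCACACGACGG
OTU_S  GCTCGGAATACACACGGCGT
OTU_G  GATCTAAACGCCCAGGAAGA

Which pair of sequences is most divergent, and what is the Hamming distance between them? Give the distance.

10

Pairwise Hamming distances:
  OTU_Y vs OTU_S: 5
  OTU_Y vs OTU_G: 7
  OTU_S vs OTU_G: 10
The largest is 10, between OTU_S and OTU_G.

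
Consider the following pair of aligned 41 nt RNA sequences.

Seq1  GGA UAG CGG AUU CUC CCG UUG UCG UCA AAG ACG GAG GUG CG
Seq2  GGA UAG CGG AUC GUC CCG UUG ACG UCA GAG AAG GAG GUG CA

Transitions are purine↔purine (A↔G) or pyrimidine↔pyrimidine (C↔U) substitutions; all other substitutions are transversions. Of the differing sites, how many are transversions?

Mismatches occur at site 12 (U/C, transition), site 13 (C/G, transversion), site 22 (U/A, transversion), site 28 (A/G, transition), site 32 (C/A, transversion), site 41 (G/A, transition).
Of the 6 differences, 3 transitions and 3 transversions, so the answer is 3.

3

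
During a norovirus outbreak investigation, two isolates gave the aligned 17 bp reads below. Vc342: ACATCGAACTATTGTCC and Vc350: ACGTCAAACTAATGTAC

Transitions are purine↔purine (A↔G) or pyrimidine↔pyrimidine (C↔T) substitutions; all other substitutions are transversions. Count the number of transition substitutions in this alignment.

Mismatches occur at site 3 (A→G, transition), site 6 (G→A, transition), site 12 (T→A, transversion), site 16 (C→A, transversion).
Of the 4 differences, 2 transitions and 2 transversions, so the answer is 2.

2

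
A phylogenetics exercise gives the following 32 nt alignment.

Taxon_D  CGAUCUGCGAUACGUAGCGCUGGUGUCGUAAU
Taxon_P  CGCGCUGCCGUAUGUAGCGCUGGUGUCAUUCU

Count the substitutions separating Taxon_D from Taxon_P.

8

The sequences differ at positions 3 (A/C), 4 (U/G), 9 (G/C), 10 (A/G), 13 (C/U), 28 (G/A), 30 (A/U), 31 (A/C).
That gives 8 mismatches out of 32 aligned sites, so the Hamming distance is 8.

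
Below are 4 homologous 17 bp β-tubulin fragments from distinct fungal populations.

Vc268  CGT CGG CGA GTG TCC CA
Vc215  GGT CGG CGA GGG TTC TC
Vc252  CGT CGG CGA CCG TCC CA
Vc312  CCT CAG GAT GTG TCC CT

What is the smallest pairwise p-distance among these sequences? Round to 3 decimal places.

Pairwise Hamming distances:
  Vc268 vs Vc215: 5
  Vc268 vs Vc252: 2
  Vc268 vs Vc312: 6
  Vc215 vs Vc252: 6
  Vc215 vs Vc312: 10
  Vc252 vs Vc312: 8
The smallest is 2 mismatches, between Vc268 and Vc252; p = 2/17 = 0.118.

0.118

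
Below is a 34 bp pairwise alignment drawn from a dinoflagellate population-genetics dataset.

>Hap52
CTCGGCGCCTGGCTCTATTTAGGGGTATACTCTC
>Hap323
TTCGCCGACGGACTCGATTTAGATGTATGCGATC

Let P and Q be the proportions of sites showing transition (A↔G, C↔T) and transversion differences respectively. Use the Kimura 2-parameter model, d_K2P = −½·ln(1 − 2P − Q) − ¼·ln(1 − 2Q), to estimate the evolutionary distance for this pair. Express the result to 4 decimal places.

The sequences differ at positions 1 (C/T, transition), 5 (G/C, transversion), 8 (C/A, transversion), 10 (T/G, transversion), 12 (G/A, transition), 16 (T/G, transversion), 23 (G/A, transition), 24 (G/T, transversion), 29 (A/G, transition), 31 (T/G, transversion), 32 (C/A, transversion).
Of the 11 differences, 4 transitions and 7 transversions over 34 sites: P = 4/34 = 0.117647, Q = 7/34 = 0.205882.
d = −0.5·ln(0.558824) − 0.25·ln(0.588236) = −0.5·(-0.581921) − 0.25·(-0.530627) = 0.4236.

0.4236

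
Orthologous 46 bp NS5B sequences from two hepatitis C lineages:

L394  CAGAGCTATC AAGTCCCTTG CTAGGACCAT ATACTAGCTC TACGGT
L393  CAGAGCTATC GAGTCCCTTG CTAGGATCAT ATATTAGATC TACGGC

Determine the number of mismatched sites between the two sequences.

5

Mismatches occur at site 11 (A/G), site 27 (C/T), site 34 (C/T), site 38 (C/A), site 46 (T/C).
That gives 5 mismatches out of 46 aligned sites, so the Hamming distance is 5.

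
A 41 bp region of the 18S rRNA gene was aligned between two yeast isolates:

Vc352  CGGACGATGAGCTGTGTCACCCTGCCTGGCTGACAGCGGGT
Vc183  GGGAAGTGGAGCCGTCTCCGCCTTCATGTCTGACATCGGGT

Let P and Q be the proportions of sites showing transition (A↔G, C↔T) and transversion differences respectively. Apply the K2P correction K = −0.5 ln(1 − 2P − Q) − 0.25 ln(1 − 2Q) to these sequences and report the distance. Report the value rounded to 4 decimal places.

Differing sites — 1:C/G (Tv); 5:C/A (Tv); 7:A/T (Tv); 8:T/G (Tv); 13:T/C (Ti); 16:G/C (Tv); 19:A/C (Tv); 20:C/G (Tv); 24:G/T (Tv); 26:C/A (Tv); 29:G/T (Tv); 36:G/T (Tv).
Of the 12 differences, 1 transition and 11 transversions over 41 sites: P = 1/41 = 0.024390, Q = 11/41 = 0.268293.
d = −0.5·ln(0.682927) − 0.25·ln(0.463414) = −0.5·(-0.381367) − 0.25·(-0.769134) = 0.3830.

0.3830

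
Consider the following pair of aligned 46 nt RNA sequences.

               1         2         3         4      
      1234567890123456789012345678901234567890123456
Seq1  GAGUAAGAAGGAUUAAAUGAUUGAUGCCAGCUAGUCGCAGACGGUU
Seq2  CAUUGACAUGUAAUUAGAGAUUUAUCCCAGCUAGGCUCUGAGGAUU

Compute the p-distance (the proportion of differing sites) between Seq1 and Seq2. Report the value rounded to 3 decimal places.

0.370

Differing sites — 1:G/C; 3:G/U; 5:A/G; 7:G/C; 9:A/U; 11:G/U; 13:U/A; 15:A/U; 17:A/G; 18:U/A; 23:G/U; 26:G/C; 35:U/G; 37:G/U; 39:A/U; 42:C/G; 44:G/A.
There are 17 differences over 46 sites, so p = 17/46 = 0.370.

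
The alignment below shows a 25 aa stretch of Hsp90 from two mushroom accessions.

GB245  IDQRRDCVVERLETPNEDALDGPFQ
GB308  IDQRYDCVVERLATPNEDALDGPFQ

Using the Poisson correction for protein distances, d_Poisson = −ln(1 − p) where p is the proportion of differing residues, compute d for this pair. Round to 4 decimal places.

0.0834

Differing sites — 5:R/Y; 13:E/A.
p = 2/25 = 0.080000.
d = −ln(1 − 0.080000) = −ln(0.920000) = 0.0834.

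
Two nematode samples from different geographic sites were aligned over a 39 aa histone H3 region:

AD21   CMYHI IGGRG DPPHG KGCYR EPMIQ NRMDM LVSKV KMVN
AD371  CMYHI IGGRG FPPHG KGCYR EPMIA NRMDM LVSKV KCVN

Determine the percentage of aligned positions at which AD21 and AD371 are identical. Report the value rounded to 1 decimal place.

92.3%

Differing sites — 11:D/F; 25:Q/A; 37:M/C.
36 of the 39 sites match, so the percent identity is 36/39 × 100 = 92.3%.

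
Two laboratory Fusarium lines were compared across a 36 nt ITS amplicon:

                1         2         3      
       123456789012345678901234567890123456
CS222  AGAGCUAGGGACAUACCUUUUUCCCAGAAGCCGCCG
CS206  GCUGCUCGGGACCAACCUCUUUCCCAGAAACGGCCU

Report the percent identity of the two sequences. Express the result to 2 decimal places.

The sequences differ at positions 1 (A/G), 2 (G/C), 3 (A/U), 7 (A/C), 13 (A/C), 14 (U/A), 19 (U/C), 30 (G/A), 32 (C/G), 36 (G/U).
26 of the 36 sites match, so the percent identity is 26/36 × 100 = 72.22%.

72.22%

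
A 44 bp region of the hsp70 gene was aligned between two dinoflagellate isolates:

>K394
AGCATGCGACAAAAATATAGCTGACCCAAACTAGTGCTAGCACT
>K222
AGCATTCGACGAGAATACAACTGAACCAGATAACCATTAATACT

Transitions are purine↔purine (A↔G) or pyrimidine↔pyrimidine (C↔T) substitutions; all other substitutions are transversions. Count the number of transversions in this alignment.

The sequences differ at positions 6 (G/T, transversion), 11 (A/G, transition), 13 (A/G, transition), 18 (T/C, transition), 20 (G/A, transition), 25 (C/A, transversion), 29 (A/G, transition), 31 (C/T, transition), 32 (T/A, transversion), 34 (G/C, transversion), 35 (T/C, transition), 36 (G/A, transition), 37 (C/T, transition), 40 (G/A, transition), 41 (C/T, transition).
Of the 15 differences, 11 transitions and 4 transversions, so the answer is 4.

4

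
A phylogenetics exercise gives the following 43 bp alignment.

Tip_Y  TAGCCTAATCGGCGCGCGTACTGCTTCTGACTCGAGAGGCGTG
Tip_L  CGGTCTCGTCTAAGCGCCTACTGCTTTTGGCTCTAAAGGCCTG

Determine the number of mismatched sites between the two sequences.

Differing sites — 1:T/C; 2:A/G; 4:C/T; 7:A/C; 8:A/G; 11:G/T; 12:G/A; 13:C/A; 18:G/C; 27:C/T; 30:A/G; 34:G/T; 36:G/A; 41:G/C.
That gives 14 mismatches out of 43 aligned sites, so the Hamming distance is 14.

14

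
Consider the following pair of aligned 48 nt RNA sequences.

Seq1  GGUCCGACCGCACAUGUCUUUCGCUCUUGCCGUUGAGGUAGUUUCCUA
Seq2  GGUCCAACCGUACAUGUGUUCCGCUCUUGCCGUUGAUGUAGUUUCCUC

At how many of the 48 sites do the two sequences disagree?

6

Mismatches occur at site 6 (G↔A), site 11 (C↔U), site 18 (C↔G), site 21 (U↔C), site 37 (G↔U), site 48 (A↔C).
That gives 6 mismatches out of 48 aligned sites, so the Hamming distance is 6.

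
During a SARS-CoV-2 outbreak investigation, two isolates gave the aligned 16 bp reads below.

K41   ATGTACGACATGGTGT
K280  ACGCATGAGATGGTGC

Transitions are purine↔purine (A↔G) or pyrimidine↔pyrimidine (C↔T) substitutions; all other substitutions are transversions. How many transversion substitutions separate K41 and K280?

1

Mismatches occur at site 2 (T↔C, transition), site 4 (T↔C, transition), site 6 (C↔T, transition), site 9 (C↔G, transversion), site 16 (T↔C, transition).
Of the 5 differences, 4 transitions and 1 transversion, so the answer is 1.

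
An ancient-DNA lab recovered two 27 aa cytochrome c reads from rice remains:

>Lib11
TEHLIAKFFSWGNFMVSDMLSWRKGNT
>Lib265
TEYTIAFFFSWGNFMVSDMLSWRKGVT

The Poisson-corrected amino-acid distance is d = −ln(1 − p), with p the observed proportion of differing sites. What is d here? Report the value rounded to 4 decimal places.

The sequences differ at positions 3 (H/Y), 4 (L/T), 7 (K/F), 26 (N/V).
p = 4/27 = 0.148148.
d = −ln(1 − 0.148148) = −ln(0.851852) = 0.1603.

0.1603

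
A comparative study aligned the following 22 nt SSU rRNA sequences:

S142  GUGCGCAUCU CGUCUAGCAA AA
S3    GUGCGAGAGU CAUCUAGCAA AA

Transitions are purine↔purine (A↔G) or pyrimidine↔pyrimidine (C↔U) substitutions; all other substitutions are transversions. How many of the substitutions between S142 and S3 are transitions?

The sequences differ at positions 6 (C/A, transversion), 7 (A/G, transition), 8 (U/A, transversion), 9 (C/G, transversion), 12 (G/A, transition).
Of the 5 differences, 2 transitions and 3 transversions, so the answer is 2.

2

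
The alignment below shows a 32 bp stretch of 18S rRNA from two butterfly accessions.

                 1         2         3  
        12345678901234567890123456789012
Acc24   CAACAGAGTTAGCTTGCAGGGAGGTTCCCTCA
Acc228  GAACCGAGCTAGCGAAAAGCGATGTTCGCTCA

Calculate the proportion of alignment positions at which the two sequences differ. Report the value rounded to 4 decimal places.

0.3125

Differing sites — 1:C/G; 5:A/C; 9:T/C; 14:T/G; 15:T/A; 16:G/A; 17:C/A; 20:G/C; 23:G/T; 28:C/G.
There are 10 differences over 32 sites, so p = 10/32 = 0.3125.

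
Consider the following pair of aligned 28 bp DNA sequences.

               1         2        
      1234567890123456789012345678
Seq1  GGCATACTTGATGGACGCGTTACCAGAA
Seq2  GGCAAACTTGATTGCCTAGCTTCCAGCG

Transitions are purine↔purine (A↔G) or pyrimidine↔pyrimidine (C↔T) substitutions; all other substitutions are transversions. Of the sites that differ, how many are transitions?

Mismatches occur at site 5 (T/A, transversion), site 13 (G/T, transversion), site 15 (A/C, transversion), site 17 (G/T, transversion), site 18 (C/A, transversion), site 20 (T/C, transition), site 22 (A/T, transversion), site 27 (A/C, transversion), site 28 (A/G, transition).
Of the 9 differences, 2 transitions and 7 transversions, so the answer is 2.

2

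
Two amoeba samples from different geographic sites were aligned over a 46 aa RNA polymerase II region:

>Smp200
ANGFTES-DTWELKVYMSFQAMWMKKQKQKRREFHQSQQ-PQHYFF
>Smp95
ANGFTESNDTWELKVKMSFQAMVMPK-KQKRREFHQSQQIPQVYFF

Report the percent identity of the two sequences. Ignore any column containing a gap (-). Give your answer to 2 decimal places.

90.70%

Excluding the 3 gap columns leaves 43 comparable sites.
Mismatches occur at site 16 (Y↔K), site 23 (W↔V), site 25 (K↔P), site 43 (H↔V).
39 of the 43 comparable sites match, so the percent identity is 39/43 × 100 = 90.70%.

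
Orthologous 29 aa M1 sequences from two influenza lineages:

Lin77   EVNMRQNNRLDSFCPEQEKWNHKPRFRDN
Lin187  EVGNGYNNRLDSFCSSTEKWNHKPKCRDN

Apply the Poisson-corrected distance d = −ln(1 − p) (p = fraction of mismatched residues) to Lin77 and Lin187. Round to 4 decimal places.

0.3716

Differing sites — 3:N/G; 4:M/N; 5:R/G; 6:Q/Y; 15:P/S; 16:E/S; 17:Q/T; 25:R/K; 26:F/C.
p = 9/29 = 0.310345.
d = −ln(1 − 0.310345) = −ln(0.689655) = 0.3716.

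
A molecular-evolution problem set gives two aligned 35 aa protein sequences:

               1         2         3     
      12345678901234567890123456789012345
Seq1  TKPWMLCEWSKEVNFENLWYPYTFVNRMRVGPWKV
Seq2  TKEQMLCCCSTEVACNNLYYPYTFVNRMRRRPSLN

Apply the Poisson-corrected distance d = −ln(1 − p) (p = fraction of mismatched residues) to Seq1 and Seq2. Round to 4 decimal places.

The sequences differ at positions 3 (P/E), 4 (W/Q), 8 (E/C), 9 (W/C), 11 (K/T), 14 (N/A), 15 (F/C), 16 (E/N), 19 (W/Y), 30 (V/R), 31 (G/R), 33 (W/S), 34 (K/L), 35 (V/N).
p = 14/35 = 0.400000.
d = −ln(1 − 0.400000) = −ln(0.600000) = 0.5108.

0.5108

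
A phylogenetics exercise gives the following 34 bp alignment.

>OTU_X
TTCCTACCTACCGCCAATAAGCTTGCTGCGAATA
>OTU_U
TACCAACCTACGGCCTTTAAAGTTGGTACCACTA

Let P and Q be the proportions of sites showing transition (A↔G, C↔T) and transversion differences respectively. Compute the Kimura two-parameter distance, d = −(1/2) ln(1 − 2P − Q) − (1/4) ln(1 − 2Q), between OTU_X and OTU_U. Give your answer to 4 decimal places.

Mismatches occur at site 2 (T/A, transversion), site 5 (T/A, transversion), site 12 (C/G, transversion), site 16 (A/T, transversion), site 17 (A/T, transversion), site 21 (G/A, transition), site 22 (C/G, transversion), site 26 (C/G, transversion), site 28 (G/A, transition), site 30 (G/C, transversion), site 32 (A/C, transversion).
Of the 11 differences, 2 transitions and 9 transversions over 34 sites: P = 2/34 = 0.058824, Q = 9/34 = 0.264706.
d = −0.5·ln(0.617646) − 0.25·ln(0.470588) = −0.5·(-0.481840) − 0.25·(-0.753772) = 0.4294.

0.4294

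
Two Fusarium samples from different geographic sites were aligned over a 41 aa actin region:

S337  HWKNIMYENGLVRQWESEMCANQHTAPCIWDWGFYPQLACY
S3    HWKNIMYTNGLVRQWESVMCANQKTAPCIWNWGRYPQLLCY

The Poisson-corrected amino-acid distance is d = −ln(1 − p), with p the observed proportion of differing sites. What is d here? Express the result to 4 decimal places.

0.1582

Mismatches occur at site 8 (E/T), site 18 (E/V), site 24 (H/K), site 31 (D/N), site 34 (F/R), site 39 (A/L).
p = 6/41 = 0.146341.
d = −ln(1 − 0.146341) = −ln(0.853659) = 0.1582.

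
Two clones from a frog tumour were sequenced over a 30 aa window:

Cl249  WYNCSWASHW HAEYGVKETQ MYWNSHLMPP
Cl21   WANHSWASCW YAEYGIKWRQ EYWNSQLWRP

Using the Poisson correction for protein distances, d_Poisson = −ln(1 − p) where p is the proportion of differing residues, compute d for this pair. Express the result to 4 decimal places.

The sequences differ at positions 2 (Y/A), 4 (C/H), 9 (H/C), 11 (H/Y), 16 (V/I), 18 (E/W), 19 (T/R), 21 (M/E), 26 (H/Q), 28 (M/W), 29 (P/R).
p = 11/30 = 0.366667.
d = −ln(1 − 0.366667) = −ln(0.633333) = 0.4568.

0.4568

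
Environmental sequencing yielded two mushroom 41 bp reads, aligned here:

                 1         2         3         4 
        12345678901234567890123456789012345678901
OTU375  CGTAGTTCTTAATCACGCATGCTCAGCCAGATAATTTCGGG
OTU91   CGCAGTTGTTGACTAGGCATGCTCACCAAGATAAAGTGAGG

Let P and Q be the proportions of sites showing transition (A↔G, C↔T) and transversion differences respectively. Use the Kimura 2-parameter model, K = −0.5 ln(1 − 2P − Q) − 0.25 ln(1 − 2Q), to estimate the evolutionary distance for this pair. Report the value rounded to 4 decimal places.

0.3722

Mismatches occur at site 3 (T↔C, transition), site 8 (C↔G, transversion), site 11 (A↔G, transition), site 13 (T↔C, transition), site 14 (C↔T, transition), site 16 (C↔G, transversion), site 26 (G↔C, transversion), site 28 (C↔A, transversion), site 35 (T↔A, transversion), site 36 (T↔G, transversion), site 38 (C↔G, transversion), site 39 (G↔A, transition).
Of the 12 differences, 5 transitions and 7 transversions over 41 sites: P = 5/41 = 0.121951, Q = 7/41 = 0.170732.
d = −0.5·ln(0.585366) − 0.25·ln(0.658536) = −0.5·(-0.535518) − 0.25·(-0.417736) = 0.3722.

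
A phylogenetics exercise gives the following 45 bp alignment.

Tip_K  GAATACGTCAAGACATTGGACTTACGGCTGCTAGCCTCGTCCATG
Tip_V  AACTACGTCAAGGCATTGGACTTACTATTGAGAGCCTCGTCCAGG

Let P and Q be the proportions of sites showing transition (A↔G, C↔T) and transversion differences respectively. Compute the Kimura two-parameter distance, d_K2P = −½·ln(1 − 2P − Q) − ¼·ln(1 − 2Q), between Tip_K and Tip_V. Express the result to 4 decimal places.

0.2333

Differing sites — 1:G/A (Ti); 3:A/C (Tv); 13:A/G (Ti); 26:G/T (Tv); 27:G/A (Ti); 28:C/T (Ti); 31:C/A (Tv); 32:T/G (Tv); 44:T/G (Tv).
Of the 9 differences, 4 transitions and 5 transversions over 45 sites: P = 4/45 = 0.088889, Q = 5/45 = 0.111111.
d = −0.5·ln(0.711111) − 0.25·ln(0.777778) = −0.5·(-0.340927) − 0.25·(-0.251314) = 0.2333.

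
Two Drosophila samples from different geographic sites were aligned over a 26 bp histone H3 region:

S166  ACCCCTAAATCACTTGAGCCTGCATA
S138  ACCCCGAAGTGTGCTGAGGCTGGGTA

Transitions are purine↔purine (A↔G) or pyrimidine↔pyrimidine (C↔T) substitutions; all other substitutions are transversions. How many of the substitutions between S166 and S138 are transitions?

Differing sites — 6:T/G (Tv); 9:A/G (Ti); 11:C/G (Tv); 12:A/T (Tv); 13:C/G (Tv); 14:T/C (Ti); 19:C/G (Tv); 23:C/G (Tv); 24:A/G (Ti).
Of the 9 differences, 3 transitions and 6 transversions, so the answer is 3.

3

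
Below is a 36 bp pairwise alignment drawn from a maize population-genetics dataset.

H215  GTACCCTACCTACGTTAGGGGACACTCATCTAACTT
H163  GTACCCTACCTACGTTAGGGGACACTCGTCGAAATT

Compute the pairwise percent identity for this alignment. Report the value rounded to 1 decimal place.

91.7%

Differing sites — 28:A/G; 31:T/G; 34:C/A.
33 of the 36 sites match, so the percent identity is 33/36 × 100 = 91.7%.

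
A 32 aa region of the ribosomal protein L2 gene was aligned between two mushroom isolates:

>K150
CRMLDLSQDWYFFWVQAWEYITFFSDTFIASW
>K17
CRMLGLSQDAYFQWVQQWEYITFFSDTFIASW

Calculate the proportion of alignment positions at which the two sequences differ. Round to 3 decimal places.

0.125

Mismatches occur at site 5 (D/G), site 10 (W/A), site 13 (F/Q), site 17 (A/Q).
There are 4 differences over 32 sites, so p = 4/32 = 0.125.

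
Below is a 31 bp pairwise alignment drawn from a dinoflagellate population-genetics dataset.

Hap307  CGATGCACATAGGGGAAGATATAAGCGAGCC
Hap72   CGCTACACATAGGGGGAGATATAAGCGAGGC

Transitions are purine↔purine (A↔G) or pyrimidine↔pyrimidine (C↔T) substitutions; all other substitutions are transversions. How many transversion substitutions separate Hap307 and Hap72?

2

Mismatches occur at site 3 (A→C, transversion), site 5 (G→A, transition), site 16 (A→G, transition), site 30 (C→G, transversion).
Of the 4 differences, 2 transitions and 2 transversions, so the answer is 2.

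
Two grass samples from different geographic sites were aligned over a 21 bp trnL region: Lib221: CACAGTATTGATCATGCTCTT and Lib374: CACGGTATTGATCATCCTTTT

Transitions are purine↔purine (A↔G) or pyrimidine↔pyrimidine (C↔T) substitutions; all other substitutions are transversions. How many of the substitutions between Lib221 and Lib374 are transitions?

The sequences differ at positions 4 (A/G, transition), 16 (G/C, transversion), 19 (C/T, transition).
Of the 3 differences, 2 transitions and 1 transversion, so the answer is 2.

2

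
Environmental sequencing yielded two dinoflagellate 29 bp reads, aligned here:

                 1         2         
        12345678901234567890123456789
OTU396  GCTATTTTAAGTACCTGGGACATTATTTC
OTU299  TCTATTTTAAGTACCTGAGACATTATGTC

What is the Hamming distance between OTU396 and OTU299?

3

The sequences differ at positions 1 (G/T), 18 (G/A), 27 (T/G).
That gives 3 mismatches out of 29 aligned sites, so the Hamming distance is 3.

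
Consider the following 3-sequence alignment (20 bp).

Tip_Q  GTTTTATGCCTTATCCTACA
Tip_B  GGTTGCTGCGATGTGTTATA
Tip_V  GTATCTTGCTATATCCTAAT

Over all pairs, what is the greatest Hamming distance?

Pairwise Hamming distances:
  Tip_Q vs Tip_B: 9
  Tip_Q vs Tip_V: 7
  Tip_B vs Tip_V: 10
The largest is 10, between Tip_B and Tip_V.

10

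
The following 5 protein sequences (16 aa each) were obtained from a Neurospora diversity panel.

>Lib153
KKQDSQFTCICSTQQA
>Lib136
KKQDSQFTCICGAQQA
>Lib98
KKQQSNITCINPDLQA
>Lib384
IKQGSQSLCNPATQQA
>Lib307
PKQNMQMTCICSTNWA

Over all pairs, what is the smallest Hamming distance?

Pairwise Hamming distances:
  Lib153 vs Lib136: 2
  Lib153 vs Lib98: 7
  Lib153 vs Lib384: 7
  Lib153 vs Lib307: 6
  Lib136 vs Lib98: 7
  Lib136 vs Lib384: 8
  Lib136 vs Lib307: 8
  Lib98 vs Lib384: 10
  Lib98 vs Lib307: 10
  Lib384 vs Lib307: 10
The smallest is 2, between Lib153 and Lib136.

2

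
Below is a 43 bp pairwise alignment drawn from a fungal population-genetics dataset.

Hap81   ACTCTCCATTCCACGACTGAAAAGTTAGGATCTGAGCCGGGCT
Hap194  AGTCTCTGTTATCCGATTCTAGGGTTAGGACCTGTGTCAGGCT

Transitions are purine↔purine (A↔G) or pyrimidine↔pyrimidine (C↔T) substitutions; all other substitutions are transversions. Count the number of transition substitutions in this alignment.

9

Differing sites — 2:C/G (Tv); 7:C/T (Ti); 8:A/G (Ti); 11:C/A (Tv); 12:C/T (Ti); 13:A/C (Tv); 17:C/T (Ti); 19:G/C (Tv); 20:A/T (Tv); 22:A/G (Ti); 23:A/G (Ti); 31:T/C (Ti); 35:A/T (Tv); 37:C/T (Ti); 39:G/A (Ti).
Of the 15 differences, 9 transitions and 6 transversions, so the answer is 9.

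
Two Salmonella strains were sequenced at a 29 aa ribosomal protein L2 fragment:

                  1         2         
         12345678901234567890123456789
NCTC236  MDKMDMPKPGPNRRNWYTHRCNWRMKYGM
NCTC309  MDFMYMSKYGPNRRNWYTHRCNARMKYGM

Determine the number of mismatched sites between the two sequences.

5

Mismatches occur at site 3 (K→F), site 5 (D→Y), site 7 (P→S), site 9 (P→Y), site 23 (W→A).
That gives 5 mismatches out of 29 aligned sites, so the Hamming distance is 5.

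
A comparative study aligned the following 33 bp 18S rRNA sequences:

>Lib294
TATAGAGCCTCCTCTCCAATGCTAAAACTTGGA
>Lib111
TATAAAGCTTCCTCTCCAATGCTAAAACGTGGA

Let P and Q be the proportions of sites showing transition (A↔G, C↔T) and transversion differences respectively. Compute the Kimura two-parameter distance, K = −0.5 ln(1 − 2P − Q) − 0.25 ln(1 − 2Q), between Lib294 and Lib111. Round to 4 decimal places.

0.0978

The sequences differ at positions 5 (G/A, transition), 9 (C/T, transition), 29 (T/G, transversion).
Of the 3 differences, 2 transitions and 1 transversion over 33 sites: P = 2/33 = 0.060606, Q = 1/33 = 0.030303.
d = −0.5·ln(0.848485) − 0.25·ln(0.939394) = −0.5·(-0.164303) − 0.25·(-0.062520) = 0.0978.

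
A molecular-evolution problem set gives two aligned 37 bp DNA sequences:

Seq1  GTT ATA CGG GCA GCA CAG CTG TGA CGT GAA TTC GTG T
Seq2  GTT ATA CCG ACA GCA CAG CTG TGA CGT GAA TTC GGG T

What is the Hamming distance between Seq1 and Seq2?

3

Differing sites — 8:G/C; 10:G/A; 35:T/G.
That gives 3 mismatches out of 37 aligned sites, so the Hamming distance is 3.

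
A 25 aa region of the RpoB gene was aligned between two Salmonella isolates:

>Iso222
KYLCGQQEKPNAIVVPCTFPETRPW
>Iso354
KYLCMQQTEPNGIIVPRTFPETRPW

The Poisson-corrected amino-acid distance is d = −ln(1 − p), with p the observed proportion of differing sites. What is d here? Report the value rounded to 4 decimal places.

0.2744

The sequences differ at positions 5 (G/M), 8 (E/T), 9 (K/E), 12 (A/G), 14 (V/I), 17 (C/R).
p = 6/25 = 0.240000.
d = −ln(1 − 0.240000) = −ln(0.760000) = 0.2744.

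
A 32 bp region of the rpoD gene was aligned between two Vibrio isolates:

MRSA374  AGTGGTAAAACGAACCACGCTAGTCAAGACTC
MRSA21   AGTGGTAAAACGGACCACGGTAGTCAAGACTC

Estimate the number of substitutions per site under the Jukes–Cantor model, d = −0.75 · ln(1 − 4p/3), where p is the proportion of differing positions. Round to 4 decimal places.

Mismatches occur at site 13 (A→G), site 20 (C→G).
p = 2/32 = 0.062500.
d = −0.75 · ln(1 − (4/3)·0.062500) = −0.75 · ln(0.916667) = −0.75 · (-0.087011) = 0.0653.

0.0653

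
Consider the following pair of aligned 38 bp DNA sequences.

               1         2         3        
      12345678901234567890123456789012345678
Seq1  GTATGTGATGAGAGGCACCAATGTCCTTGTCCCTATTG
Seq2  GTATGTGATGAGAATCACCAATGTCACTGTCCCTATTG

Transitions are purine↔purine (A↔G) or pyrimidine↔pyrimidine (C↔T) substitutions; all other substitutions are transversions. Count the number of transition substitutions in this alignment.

Mismatches occur at site 14 (G↔A, transition), site 15 (G↔T, transversion), site 26 (C↔A, transversion), site 27 (T↔C, transition).
Of the 4 differences, 2 transitions and 2 transversions, so the answer is 2.

2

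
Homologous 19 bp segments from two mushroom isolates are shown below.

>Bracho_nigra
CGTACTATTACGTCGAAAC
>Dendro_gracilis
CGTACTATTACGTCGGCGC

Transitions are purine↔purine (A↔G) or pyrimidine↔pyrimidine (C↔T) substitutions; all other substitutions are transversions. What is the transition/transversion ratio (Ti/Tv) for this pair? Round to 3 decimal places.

2.000

Mismatches occur at site 16 (A/G, transition), site 17 (A/C, transversion), site 18 (A/G, transition).
Of the 3 differences, 2 transitions and 1 transversion, so Ti/Tv = 2/1 = 2.000.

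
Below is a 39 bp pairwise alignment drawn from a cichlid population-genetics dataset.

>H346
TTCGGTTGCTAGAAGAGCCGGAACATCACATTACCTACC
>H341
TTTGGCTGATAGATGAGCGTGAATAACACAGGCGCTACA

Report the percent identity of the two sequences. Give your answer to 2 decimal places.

66.67%

Differing sites — 3:C/T; 6:T/C; 9:C/A; 14:A/T; 19:C/G; 20:G/T; 24:C/T; 26:T/A; 31:T/G; 32:T/G; 33:A/C; 34:C/G; 39:C/A.
26 of the 39 sites match, so the percent identity is 26/39 × 100 = 66.67%.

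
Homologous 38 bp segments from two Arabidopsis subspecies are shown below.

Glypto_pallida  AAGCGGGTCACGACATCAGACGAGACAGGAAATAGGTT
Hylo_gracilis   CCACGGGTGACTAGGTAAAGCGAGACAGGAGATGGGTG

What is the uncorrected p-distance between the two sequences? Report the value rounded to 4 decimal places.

0.3421

Differing sites — 1:A/C; 2:A/C; 3:G/A; 9:C/G; 12:G/T; 14:C/G; 15:A/G; 17:C/A; 19:G/A; 20:A/G; 31:A/G; 34:A/G; 38:T/G.
There are 13 differences over 38 sites, so p = 13/38 = 0.3421.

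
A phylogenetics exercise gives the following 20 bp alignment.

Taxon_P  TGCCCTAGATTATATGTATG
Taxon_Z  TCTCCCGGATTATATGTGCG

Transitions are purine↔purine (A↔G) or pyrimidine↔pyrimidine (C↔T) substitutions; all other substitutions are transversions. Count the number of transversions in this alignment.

1

Differing sites — 2:G/C (Tv); 3:C/T (Ti); 6:T/C (Ti); 7:A/G (Ti); 18:A/G (Ti); 19:T/C (Ti).
Of the 6 differences, 5 transitions and 1 transversion, so the answer is 1.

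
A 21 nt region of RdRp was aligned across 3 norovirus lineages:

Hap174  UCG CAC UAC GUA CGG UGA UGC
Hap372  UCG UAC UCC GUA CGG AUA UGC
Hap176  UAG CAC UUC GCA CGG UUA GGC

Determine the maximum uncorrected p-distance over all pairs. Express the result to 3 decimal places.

Pairwise Hamming distances:
  Hap174 vs Hap372: 4
  Hap174 vs Hap176: 5
  Hap372 vs Hap176: 6
The largest is 6 mismatches, between Hap372 and Hap176; p = 6/21 = 0.286.

0.286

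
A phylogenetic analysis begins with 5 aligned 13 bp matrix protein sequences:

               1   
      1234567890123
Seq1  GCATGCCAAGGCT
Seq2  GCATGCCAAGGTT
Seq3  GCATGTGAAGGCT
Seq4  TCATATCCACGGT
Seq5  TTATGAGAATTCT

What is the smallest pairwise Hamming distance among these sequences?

1

Pairwise Hamming distances:
  Seq1 vs Seq2: 1
  Seq1 vs Seq3: 2
  Seq1 vs Seq4: 6
  Seq1 vs Seq5: 6
  Seq2 vs Seq3: 3
  Seq2 vs Seq4: 6
  Seq2 vs Seq5: 7
  Seq3 vs Seq4: 6
  Seq3 vs Seq5: 5
  Seq4 vs Seq5: 8
The smallest is 1, between Seq1 and Seq2.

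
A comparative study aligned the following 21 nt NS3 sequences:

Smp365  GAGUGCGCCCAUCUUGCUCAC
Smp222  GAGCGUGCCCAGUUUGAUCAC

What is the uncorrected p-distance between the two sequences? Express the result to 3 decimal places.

Mismatches occur at site 4 (U/C), site 6 (C/U), site 12 (U/G), site 13 (C/U), site 17 (C/A).
There are 5 differences over 21 sites, so p = 5/21 = 0.238.

0.238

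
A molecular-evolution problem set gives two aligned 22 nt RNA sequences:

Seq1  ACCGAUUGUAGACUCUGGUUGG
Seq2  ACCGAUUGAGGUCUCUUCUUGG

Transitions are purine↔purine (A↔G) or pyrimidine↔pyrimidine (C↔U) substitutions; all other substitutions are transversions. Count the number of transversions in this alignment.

Differing sites — 9:U/A (Tv); 10:A/G (Ti); 12:A/U (Tv); 17:G/U (Tv); 18:G/C (Tv).
Of the 5 differences, 1 transition and 4 transversions, so the answer is 4.

4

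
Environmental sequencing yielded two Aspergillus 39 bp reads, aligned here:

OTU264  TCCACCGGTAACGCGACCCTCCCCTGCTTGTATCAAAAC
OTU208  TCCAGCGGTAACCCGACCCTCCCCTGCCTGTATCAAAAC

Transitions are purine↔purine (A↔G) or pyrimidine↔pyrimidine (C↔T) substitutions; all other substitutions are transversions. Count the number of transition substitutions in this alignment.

The sequences differ at positions 5 (C/G, transversion), 13 (G/C, transversion), 28 (T/C, transition).
Of the 3 differences, 1 transition and 2 transversions, so the answer is 1.

1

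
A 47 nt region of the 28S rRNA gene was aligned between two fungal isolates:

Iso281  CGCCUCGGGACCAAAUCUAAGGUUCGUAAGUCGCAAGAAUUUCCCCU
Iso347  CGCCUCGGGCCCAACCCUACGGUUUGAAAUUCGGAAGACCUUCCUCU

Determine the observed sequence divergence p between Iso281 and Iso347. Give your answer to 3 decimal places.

0.234

Differing sites — 10:A/C; 15:A/C; 16:U/C; 20:A/C; 25:C/U; 27:U/A; 30:G/U; 34:C/G; 39:A/C; 40:U/C; 45:C/U.
There are 11 differences over 47 sites, so p = 11/47 = 0.234.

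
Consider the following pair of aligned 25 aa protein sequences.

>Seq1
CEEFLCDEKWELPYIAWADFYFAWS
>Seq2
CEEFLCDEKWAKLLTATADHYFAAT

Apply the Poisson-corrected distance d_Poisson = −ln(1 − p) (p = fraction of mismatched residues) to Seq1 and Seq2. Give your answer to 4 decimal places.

The sequences differ at positions 11 (E/A), 12 (L/K), 13 (P/L), 14 (Y/L), 15 (I/T), 17 (W/T), 20 (F/H), 24 (W/A), 25 (S/T).
p = 9/25 = 0.360000.
d = −ln(1 − 0.360000) = −ln(0.640000) = 0.4463.

0.4463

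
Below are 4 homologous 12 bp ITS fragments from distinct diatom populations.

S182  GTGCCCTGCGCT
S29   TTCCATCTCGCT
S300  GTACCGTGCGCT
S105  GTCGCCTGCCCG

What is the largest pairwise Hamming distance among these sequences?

8

Pairwise Hamming distances:
  S182 vs S29: 6
  S182 vs S300: 2
  S182 vs S105: 4
  S29 vs S300: 6
  S29 vs S105: 8
  S300 vs S105: 5
The largest is 8, between S29 and S105.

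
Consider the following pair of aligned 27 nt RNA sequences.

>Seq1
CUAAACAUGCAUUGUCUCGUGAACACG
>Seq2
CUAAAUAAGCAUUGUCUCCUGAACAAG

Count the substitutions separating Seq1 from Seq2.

4

Mismatches occur at site 6 (C/U), site 8 (U/A), site 19 (G/C), site 26 (C/A).
That gives 4 mismatches out of 27 aligned sites, so the Hamming distance is 4.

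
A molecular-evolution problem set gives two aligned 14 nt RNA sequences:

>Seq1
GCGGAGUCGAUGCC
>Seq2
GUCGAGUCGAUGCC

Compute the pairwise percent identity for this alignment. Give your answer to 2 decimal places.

Differing sites — 2:C/U; 3:G/C.
12 of the 14 sites match, so the percent identity is 12/14 × 100 = 85.71%.

85.71%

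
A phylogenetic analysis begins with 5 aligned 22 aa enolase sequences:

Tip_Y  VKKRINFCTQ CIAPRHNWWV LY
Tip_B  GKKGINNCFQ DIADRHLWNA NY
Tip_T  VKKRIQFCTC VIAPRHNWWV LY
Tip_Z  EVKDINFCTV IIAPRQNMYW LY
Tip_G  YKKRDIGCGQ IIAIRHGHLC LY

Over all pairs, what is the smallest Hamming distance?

Pairwise Hamming distances:
  Tip_Y vs Tip_B: 10
  Tip_Y vs Tip_T: 3
  Tip_Y vs Tip_Z: 9
  Tip_Y vs Tip_G: 11
  Tip_B vs Tip_T: 12
  Tip_B vs Tip_Z: 14
  Tip_B vs Tip_G: 13
  Tip_T vs Tip_Z: 10
  Tip_T vs Tip_G: 12
  Tip_Z vs Tip_G: 14
The smallest is 3, between Tip_Y and Tip_T.

3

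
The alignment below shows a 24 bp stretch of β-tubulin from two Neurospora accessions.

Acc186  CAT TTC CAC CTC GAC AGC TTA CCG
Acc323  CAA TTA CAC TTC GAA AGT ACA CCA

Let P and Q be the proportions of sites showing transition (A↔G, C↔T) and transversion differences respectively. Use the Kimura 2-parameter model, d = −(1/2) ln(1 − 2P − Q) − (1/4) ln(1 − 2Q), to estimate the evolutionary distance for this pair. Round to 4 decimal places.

Differing sites — 3:T/A (Tv); 6:C/A (Tv); 10:C/T (Ti); 15:C/A (Tv); 18:C/T (Ti); 19:T/A (Tv); 20:T/C (Ti); 24:G/A (Ti).
Of the 8 differences, 4 transitions and 4 transversions over 24 sites: P = 4/24 = 0.166667, Q = 4/24 = 0.166667.
d = −0.5·ln(0.499999) − 0.25·ln(0.666666) = −0.5·(-0.693149) − 0.25·(-0.405466) = 0.4479.

0.4479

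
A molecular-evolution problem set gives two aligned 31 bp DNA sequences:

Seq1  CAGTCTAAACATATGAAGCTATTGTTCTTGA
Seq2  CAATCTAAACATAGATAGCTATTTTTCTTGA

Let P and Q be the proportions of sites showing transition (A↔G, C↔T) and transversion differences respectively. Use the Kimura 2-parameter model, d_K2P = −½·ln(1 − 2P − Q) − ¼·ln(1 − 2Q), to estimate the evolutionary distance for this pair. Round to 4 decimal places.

0.1817

Differing sites — 3:G/A (Ti); 14:T/G (Tv); 15:G/A (Ti); 16:A/T (Tv); 24:G/T (Tv).
Of the 5 differences, 2 transitions and 3 transversions over 31 sites: P = 2/31 = 0.064516, Q = 3/31 = 0.096774.
d = −0.5·ln(0.774194) − 0.25·ln(0.806452) = −0.5·(-0.255933) − 0.25·(-0.215111) = 0.1817.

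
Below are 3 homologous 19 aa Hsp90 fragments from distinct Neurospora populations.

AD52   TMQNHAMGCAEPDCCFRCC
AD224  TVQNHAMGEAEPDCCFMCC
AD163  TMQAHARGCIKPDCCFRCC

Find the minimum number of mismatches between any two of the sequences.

Pairwise Hamming distances:
  AD52 vs AD224: 3
  AD52 vs AD163: 4
  AD224 vs AD163: 7
The smallest is 3, between AD52 and AD224.

3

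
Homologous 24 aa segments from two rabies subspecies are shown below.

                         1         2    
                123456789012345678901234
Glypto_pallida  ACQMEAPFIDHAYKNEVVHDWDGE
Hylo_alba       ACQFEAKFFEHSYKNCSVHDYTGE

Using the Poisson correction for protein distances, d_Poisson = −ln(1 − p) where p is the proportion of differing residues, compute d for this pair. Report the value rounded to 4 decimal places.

0.4700

Mismatches occur at site 4 (M/F), site 7 (P/K), site 9 (I/F), site 10 (D/E), site 12 (A/S), site 16 (E/C), site 17 (V/S), site 21 (W/Y), site 22 (D/T).
p = 9/24 = 0.375000.
d = −ln(1 − 0.375000) = −ln(0.625000) = 0.4700.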